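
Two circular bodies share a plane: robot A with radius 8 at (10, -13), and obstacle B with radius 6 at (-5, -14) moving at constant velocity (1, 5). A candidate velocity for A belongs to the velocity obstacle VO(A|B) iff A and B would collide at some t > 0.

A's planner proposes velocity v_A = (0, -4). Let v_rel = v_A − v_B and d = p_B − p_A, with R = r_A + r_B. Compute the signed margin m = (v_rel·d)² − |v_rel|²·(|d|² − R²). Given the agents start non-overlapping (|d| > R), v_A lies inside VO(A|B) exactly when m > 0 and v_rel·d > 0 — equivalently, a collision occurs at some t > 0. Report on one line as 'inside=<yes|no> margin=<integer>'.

d = (-15, -1),  |d|² = 226;  R = 8+6 = 14,  c = 226−14² = 30
v_rel = (-1, -9),  |v_rel|² = 82;  v_rel·d = (-1)·(-15) + (-9)·(-1) = 24
82·t² − 48·t + 30 = 0  ⇒  m = 24² − 82·30 = -1884
m = -1884 < 0,  v_rel·d = 24 > 0  ⇒  outside

inside=no margin=-1884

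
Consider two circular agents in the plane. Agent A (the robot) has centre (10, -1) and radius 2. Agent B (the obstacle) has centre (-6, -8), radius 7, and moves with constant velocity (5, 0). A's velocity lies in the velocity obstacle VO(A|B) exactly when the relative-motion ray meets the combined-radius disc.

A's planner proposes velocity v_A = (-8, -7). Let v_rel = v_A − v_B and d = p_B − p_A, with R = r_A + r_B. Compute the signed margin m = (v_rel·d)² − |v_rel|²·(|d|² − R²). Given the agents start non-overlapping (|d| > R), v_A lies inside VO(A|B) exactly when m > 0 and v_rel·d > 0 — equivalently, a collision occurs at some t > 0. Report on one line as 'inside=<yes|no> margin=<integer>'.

d = (-16, -7),  |d|² = 305;  R = 2+7 = 9,  c = 305−9² = 224
v_rel = (-13, -7),  |v_rel|² = 218;  v_rel·d = (-13)·(-16) + (-7)·(-7) = 257
218·t² − 514·t + 224 = 0  ⇒  m = 257² − 218·224 = 17217
m = 17217 > 0,  v_rel·d = 257 > 0  ⇒  inside

inside=yes margin=17217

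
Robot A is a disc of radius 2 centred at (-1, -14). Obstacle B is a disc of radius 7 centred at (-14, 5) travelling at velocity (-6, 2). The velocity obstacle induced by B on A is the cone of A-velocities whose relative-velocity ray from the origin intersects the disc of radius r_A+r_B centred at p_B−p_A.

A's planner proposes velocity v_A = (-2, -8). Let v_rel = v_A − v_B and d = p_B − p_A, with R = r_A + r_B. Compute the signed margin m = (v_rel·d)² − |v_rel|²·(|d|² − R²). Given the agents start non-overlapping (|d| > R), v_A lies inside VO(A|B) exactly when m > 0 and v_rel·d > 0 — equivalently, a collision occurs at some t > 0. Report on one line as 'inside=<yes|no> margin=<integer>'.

d = (-13, 19),  |d|² = 530;  R = 2+7 = 9,  c = 530−9² = 449
v_rel = (4, -10),  |v_rel|² = 116;  v_rel·d = (4)·(-13) + (-10)·(19) = -242
116·t² + 484·t + 449 = 0  ⇒  m = (-242)² − 116·449 = 6480
m = 6480 > 0,  v_rel·d = -242 < 0  ⇒  outside

inside=no margin=6480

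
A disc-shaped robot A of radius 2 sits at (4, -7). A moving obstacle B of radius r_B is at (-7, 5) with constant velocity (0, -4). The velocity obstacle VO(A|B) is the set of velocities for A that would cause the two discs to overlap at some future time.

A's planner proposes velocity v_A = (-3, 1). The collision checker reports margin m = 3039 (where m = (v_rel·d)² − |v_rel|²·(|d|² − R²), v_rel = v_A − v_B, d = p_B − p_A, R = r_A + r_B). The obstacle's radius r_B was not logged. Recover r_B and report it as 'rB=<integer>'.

m = 3039
d = (-11, 12);  v_rel = (-3, 5),  |v_rel|² = 34
v_rel×d = (-3)·(12) − (5)·(-11) = 19
since m = R²·34 − 19²:  R² = (361 + 3039) / 34 = 100
R = √100 = 10  ⇒  r_B = 10 − 2 = 8

rB=8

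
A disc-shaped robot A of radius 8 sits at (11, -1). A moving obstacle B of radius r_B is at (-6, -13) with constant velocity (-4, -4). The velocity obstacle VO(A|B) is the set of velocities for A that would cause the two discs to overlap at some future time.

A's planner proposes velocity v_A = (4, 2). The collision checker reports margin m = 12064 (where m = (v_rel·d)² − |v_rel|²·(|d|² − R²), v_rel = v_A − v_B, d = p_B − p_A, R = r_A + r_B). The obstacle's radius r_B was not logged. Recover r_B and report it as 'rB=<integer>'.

m = 12064
d = (-17, -12);  v_rel = (8, 6),  |v_rel|² = 100
v_rel×d = (8)·(-12) − (6)·(-17) = 6
since m = R²·100 − 6²:  R² = (36 + 12064) / 100 = 121
R = √121 = 11  ⇒  r_B = 11 − 8 = 3

rB=3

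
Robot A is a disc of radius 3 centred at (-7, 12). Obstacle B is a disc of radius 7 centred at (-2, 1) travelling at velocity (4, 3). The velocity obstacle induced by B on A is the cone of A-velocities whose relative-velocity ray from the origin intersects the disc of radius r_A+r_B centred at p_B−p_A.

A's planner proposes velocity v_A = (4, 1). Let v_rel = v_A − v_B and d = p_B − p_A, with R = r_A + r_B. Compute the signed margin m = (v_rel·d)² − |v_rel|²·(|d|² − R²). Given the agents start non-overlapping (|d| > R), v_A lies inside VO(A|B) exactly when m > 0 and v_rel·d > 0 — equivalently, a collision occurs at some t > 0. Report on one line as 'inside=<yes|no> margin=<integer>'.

d = (5, -11),  |d|² = 146;  R = 3+7 = 10,  c = 146−10² = 46
v_rel = (0, -2),  |v_rel|² = 4;  v_rel·d = (0)·(5) + (-2)·(-11) = 22
4·t² − 44·t + 46 = 0  ⇒  m = 22² − 4·46 = 300
m = 300 > 0,  v_rel·d = 22 > 0  ⇒  inside

inside=yes margin=300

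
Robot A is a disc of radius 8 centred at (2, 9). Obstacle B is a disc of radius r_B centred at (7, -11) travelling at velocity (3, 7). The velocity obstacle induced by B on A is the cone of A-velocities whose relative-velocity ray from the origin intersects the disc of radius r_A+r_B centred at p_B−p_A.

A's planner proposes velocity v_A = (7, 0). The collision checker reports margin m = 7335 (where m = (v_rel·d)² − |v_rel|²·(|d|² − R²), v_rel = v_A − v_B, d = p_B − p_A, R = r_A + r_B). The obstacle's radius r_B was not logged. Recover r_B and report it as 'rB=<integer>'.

m = 7335
d = (5, -20);  v_rel = (4, -7),  |v_rel|² = 65
v_rel×d = (4)·(-20) − (-7)·(5) = -45
since m = R²·65 − (-45)²:  R² = (2025 + 7335) / 65 = 144
R = √144 = 12  ⇒  r_B = 12 − 8 = 4

rB=4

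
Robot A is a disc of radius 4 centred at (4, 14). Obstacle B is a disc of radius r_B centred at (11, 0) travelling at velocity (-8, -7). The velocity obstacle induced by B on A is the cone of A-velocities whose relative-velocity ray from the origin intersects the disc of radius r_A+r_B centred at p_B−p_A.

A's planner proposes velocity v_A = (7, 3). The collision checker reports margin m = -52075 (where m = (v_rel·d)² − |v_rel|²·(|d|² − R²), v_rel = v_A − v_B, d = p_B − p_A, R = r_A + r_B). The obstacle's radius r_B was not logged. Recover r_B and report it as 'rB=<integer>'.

m = -52075
d = (7, -14);  v_rel = (15, 10),  |v_rel|² = 325
v_rel×d = (15)·(-14) − (10)·(7) = -280
since m = R²·325 − (-280)²:  R² = (78400 + -52075) / 325 = 81
R = √81 = 9  ⇒  r_B = 9 − 4 = 5

rB=5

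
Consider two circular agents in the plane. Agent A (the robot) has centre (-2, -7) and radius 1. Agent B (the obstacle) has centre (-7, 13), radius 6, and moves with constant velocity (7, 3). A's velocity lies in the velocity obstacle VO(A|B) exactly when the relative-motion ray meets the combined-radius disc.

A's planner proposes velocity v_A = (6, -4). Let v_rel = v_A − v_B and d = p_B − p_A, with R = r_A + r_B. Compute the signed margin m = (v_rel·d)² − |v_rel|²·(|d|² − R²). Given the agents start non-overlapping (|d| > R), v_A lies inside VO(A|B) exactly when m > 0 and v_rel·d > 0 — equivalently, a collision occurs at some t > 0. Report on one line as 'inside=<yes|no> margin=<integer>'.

d = (-5, 20),  |d|² = 425;  R = 1+6 = 7,  c = 425−7² = 376
v_rel = (-1, -7),  |v_rel|² = 50;  v_rel·d = (-1)·(-5) + (-7)·(20) = -135
50·t² + 270·t + 376 = 0  ⇒  m = (-135)² − 50·376 = -575
m = -575 < 0,  v_rel·d = -135 < 0  ⇒  outside

inside=no margin=-575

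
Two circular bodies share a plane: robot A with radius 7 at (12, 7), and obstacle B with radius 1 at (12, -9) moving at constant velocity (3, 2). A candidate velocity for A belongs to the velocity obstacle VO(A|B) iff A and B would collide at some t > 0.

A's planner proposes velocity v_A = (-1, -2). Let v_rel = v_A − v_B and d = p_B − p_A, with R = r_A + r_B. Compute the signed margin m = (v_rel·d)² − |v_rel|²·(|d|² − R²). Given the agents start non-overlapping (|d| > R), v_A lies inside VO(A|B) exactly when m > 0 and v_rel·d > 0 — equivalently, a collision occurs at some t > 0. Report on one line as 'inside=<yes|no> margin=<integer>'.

d = (0, -16),  |d|² = 256;  R = 7+1 = 8,  c = 256−8² = 192
v_rel = (-4, -4),  |v_rel|² = 32;  v_rel·d = (-4)·(0) + (-4)·(-16) = 64
32·t² − 128·t + 192 = 0  ⇒  m = 64² − 32·192 = -2048
m = -2048 < 0,  v_rel·d = 64 > 0  ⇒  outside

inside=no margin=-2048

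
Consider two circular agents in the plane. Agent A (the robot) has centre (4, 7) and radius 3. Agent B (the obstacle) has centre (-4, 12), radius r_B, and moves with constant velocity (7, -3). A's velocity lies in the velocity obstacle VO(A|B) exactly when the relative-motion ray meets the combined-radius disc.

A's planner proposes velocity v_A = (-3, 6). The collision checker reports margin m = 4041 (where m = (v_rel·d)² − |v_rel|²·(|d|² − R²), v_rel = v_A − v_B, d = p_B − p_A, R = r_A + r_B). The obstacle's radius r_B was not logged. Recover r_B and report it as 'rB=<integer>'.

m = 4041
d = (-8, 5);  v_rel = (-10, 9),  |v_rel|² = 181
v_rel×d = (-10)·(5) − (9)·(-8) = 22
since m = R²·181 − 22²:  R² = (484 + 4041) / 181 = 25
R = √25 = 5  ⇒  r_B = 5 − 3 = 2

rB=2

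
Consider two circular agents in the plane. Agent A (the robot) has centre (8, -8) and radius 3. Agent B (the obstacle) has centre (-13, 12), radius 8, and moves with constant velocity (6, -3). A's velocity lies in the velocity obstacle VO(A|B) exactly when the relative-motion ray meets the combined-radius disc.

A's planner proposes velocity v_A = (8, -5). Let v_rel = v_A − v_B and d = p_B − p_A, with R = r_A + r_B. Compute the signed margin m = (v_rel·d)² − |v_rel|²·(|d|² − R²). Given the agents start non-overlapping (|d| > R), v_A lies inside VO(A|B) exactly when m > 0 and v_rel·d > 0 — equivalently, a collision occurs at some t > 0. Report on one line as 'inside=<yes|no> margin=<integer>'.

d = (-21, 20),  |d|² = 841;  R = 3+8 = 11,  c = 841−11² = 720
v_rel = (2, -2),  |v_rel|² = 8;  v_rel·d = (2)·(-21) + (-2)·(20) = -82
8·t² + 164·t + 720 = 0  ⇒  m = (-82)² − 8·720 = 964
m = 964 > 0,  v_rel·d = -82 < 0  ⇒  outside

inside=no margin=964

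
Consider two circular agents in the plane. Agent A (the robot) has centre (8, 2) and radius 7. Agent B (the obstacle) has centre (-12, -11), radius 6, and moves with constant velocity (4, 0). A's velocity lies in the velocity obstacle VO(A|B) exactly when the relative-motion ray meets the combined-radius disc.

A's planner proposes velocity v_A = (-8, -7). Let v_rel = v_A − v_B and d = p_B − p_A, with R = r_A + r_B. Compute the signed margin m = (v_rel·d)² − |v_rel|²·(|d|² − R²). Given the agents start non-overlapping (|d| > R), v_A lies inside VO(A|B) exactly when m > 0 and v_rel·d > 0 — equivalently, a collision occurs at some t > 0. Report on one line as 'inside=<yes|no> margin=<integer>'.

d = (-20, -13),  |d|² = 569;  R = 7+6 = 13,  c = 569−13² = 400
v_rel = (-12, -7),  |v_rel|² = 193;  v_rel·d = (-12)·(-20) + (-7)·(-13) = 331
193·t² − 662·t + 400 = 0  ⇒  m = 331² − 193·400 = 32361
m = 32361 > 0,  v_rel·d = 331 > 0  ⇒  inside

inside=yes margin=32361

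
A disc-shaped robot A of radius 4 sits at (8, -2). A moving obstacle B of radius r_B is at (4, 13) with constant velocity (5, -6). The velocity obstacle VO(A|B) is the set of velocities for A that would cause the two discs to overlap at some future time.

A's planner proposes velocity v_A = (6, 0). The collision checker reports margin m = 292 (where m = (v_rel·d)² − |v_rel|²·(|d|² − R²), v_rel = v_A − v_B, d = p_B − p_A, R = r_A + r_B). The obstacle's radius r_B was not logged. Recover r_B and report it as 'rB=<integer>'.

m = 292
d = (-4, 15);  v_rel = (1, 6),  |v_rel|² = 37
v_rel×d = (1)·(15) − (6)·(-4) = 39
since m = R²·37 − 39²:  R² = (1521 + 292) / 37 = 49
R = √49 = 7  ⇒  r_B = 7 − 4 = 3

rB=3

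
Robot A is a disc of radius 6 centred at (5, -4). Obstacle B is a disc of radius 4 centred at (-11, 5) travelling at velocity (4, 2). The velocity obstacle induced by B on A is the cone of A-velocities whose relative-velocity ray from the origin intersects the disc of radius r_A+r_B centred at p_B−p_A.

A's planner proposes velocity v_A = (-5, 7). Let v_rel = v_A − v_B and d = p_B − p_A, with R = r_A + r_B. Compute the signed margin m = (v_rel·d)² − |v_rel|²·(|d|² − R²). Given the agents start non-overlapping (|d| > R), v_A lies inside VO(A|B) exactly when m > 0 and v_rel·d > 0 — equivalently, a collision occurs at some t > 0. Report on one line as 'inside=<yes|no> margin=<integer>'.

d = (-16, 9),  |d|² = 337;  R = 6+4 = 10,  c = 337−10² = 237
v_rel = (-9, 5),  |v_rel|² = 106;  v_rel·d = (-9)·(-16) + (5)·(9) = 189
106·t² − 378·t + 237 = 0  ⇒  m = 189² − 106·237 = 10599
m = 10599 > 0,  v_rel·d = 189 > 0  ⇒  inside

inside=yes margin=10599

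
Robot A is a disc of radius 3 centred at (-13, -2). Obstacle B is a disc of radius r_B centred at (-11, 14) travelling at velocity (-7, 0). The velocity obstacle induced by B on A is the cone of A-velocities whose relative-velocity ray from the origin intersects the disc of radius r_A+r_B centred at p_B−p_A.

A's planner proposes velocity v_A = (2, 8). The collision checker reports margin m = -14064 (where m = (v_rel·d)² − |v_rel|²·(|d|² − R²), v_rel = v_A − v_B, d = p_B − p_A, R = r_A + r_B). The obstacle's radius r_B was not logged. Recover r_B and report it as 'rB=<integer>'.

m = -14064
d = (2, 16);  v_rel = (9, 8),  |v_rel|² = 145
v_rel×d = (9)·(16) − (8)·(2) = 128
since m = R²·145 − 128²:  R² = (16384 + -14064) / 145 = 16
R = √16 = 4  ⇒  r_B = 4 − 3 = 1

rB=1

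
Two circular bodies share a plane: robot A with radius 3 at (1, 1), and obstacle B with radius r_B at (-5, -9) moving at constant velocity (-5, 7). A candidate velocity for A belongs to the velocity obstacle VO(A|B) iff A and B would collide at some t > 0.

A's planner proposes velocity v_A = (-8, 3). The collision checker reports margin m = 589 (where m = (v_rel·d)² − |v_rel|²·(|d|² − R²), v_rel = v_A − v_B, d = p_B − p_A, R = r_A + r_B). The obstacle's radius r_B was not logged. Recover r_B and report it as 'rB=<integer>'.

m = 589
d = (-6, -10);  v_rel = (-3, -4),  |v_rel|² = 25
v_rel×d = (-3)·(-10) − (-4)·(-6) = 6
since m = R²·25 − 6²:  R² = (36 + 589) / 25 = 25
R = √25 = 5  ⇒  r_B = 5 − 3 = 2

rB=2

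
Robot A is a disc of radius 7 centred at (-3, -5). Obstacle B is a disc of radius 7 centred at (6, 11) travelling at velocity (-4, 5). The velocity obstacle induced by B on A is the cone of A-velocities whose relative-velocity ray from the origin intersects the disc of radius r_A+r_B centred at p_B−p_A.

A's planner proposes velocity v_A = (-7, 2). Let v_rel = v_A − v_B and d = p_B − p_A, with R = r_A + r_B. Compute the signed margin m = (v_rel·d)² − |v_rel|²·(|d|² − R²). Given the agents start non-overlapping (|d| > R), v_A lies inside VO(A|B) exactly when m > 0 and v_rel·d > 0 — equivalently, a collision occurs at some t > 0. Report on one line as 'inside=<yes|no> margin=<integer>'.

d = (9, 16),  |d|² = 337;  R = 7+7 = 14,  c = 337−14² = 141
v_rel = (-3, -3),  |v_rel|² = 18;  v_rel·d = (-3)·(9) + (-3)·(16) = -75
18·t² + 150·t + 141 = 0  ⇒  m = (-75)² − 18·141 = 3087
m = 3087 > 0,  v_rel·d = -75 < 0  ⇒  outside

inside=no margin=3087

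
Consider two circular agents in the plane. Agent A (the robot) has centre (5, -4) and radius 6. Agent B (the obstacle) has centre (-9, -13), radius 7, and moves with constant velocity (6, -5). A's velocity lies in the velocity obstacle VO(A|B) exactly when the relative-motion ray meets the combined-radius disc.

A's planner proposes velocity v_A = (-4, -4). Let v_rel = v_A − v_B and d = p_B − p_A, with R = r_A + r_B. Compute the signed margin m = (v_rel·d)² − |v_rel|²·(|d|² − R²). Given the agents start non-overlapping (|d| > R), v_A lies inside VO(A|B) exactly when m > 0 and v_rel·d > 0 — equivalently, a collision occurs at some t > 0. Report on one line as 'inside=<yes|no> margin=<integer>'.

d = (-14, -9),  |d|² = 277;  R = 6+7 = 13,  c = 277−13² = 108
v_rel = (-10, 1),  |v_rel|² = 101;  v_rel·d = (-10)·(-14) + (1)·(-9) = 131
101·t² − 262·t + 108 = 0  ⇒  m = 131² − 101·108 = 6253
m = 6253 > 0,  v_rel·d = 131 > 0  ⇒  inside

inside=yes margin=6253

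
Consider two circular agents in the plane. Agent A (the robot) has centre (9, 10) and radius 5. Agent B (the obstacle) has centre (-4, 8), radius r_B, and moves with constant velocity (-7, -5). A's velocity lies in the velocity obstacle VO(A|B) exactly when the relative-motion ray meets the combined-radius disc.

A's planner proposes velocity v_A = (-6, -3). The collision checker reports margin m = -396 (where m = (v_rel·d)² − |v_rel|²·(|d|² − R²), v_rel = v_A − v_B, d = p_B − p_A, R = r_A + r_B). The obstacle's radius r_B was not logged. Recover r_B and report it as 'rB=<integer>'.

m = -396
d = (-13, -2);  v_rel = (1, 2),  |v_rel|² = 5
v_rel×d = (1)·(-2) − (2)·(-13) = 24
since m = R²·5 − 24²:  R² = (576 + -396) / 5 = 36
R = √36 = 6  ⇒  r_B = 6 − 5 = 1

rB=1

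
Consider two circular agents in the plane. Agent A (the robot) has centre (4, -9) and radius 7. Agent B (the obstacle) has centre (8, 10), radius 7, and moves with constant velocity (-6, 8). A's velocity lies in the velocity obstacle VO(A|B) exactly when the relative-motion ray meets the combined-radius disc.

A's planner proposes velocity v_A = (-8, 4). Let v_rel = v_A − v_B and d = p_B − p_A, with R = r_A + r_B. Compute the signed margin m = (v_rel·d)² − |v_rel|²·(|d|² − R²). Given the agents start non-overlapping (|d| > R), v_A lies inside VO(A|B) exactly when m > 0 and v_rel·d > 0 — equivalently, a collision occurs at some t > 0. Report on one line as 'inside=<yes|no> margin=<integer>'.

d = (4, 19),  |d|² = 377;  R = 7+7 = 14,  c = 377−14² = 181
v_rel = (-2, -4),  |v_rel|² = 20;  v_rel·d = (-2)·(4) + (-4)·(19) = -84
20·t² + 168·t + 181 = 0  ⇒  m = (-84)² − 20·181 = 3436
m = 3436 > 0,  v_rel·d = -84 < 0  ⇒  outside

inside=no margin=3436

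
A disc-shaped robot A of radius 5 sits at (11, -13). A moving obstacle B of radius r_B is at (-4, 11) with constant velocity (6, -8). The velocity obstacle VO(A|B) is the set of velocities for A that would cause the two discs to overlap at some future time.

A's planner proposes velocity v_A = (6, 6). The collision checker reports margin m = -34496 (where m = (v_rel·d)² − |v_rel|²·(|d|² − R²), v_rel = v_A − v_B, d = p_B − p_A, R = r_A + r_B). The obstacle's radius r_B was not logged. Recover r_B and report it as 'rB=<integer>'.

m = -34496
d = (-15, 24);  v_rel = (0, 14),  |v_rel|² = 196
v_rel×d = (0)·(24) − (14)·(-15) = 210
since m = R²·196 − 210²:  R² = (44100 + -34496) / 196 = 49
R = √49 = 7  ⇒  r_B = 7 − 5 = 2

rB=2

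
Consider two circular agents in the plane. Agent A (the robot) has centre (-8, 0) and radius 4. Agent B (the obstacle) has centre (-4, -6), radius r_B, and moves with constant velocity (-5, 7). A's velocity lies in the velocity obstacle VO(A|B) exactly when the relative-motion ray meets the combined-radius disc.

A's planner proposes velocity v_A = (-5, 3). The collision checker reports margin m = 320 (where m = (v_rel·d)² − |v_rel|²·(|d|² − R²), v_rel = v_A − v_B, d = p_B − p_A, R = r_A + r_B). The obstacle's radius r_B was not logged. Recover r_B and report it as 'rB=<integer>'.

m = 320
d = (4, -6);  v_rel = (0, -4),  |v_rel|² = 16
v_rel×d = (0)·(-6) − (-4)·(4) = 16
since m = R²·16 − 16²:  R² = (256 + 320) / 16 = 36
R = √36 = 6  ⇒  r_B = 6 − 4 = 2

rB=2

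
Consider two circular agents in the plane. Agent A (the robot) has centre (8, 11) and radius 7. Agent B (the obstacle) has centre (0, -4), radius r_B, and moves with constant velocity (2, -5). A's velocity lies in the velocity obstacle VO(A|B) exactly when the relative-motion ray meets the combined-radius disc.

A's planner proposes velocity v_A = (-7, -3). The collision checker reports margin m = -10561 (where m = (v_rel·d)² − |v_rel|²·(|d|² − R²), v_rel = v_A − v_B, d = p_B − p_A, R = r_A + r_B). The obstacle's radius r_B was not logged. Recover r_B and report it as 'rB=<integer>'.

m = -10561
d = (-8, -15);  v_rel = (-9, 2),  |v_rel|² = 85
v_rel×d = (-9)·(-15) − (2)·(-8) = 151
since m = R²·85 − 151²:  R² = (22801 + -10561) / 85 = 144
R = √144 = 12  ⇒  r_B = 12 − 7 = 5

rB=5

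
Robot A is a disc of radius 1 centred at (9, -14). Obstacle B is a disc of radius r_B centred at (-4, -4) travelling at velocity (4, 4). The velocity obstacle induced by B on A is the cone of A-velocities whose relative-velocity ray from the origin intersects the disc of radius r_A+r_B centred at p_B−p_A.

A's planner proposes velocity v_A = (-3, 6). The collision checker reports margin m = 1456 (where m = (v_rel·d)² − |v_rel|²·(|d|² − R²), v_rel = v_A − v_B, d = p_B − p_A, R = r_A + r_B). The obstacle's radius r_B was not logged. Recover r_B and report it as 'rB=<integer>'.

m = 1456
d = (-13, 10);  v_rel = (-7, 2),  |v_rel|² = 53
v_rel×d = (-7)·(10) − (2)·(-13) = -44
since m = R²·53 − (-44)²:  R² = (1936 + 1456) / 53 = 64
R = √64 = 8  ⇒  r_B = 8 − 1 = 7

rB=7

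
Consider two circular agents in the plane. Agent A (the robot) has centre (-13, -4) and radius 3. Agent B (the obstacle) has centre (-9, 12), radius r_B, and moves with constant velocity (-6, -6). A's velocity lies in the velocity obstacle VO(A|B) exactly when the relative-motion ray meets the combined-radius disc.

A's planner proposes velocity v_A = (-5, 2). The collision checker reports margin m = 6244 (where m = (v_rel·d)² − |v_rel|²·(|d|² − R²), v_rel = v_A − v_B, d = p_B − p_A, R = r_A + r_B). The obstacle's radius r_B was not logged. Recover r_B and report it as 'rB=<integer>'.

m = 6244
d = (4, 16);  v_rel = (1, 8),  |v_rel|² = 65
v_rel×d = (1)·(16) − (8)·(4) = -16
since m = R²·65 − (-16)²:  R² = (256 + 6244) / 65 = 100
R = √100 = 10  ⇒  r_B = 10 − 3 = 7

rB=7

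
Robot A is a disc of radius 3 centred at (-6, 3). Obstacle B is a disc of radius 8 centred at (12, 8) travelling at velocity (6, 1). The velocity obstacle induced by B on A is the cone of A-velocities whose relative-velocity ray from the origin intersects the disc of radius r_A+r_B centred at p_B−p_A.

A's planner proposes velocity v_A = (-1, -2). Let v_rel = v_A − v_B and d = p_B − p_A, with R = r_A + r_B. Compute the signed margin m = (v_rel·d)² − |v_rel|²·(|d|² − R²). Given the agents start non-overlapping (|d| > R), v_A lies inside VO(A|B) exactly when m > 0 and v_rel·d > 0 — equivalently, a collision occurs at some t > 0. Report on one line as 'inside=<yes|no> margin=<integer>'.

d = (18, 5),  |d|² = 349;  R = 3+8 = 11,  c = 349−11² = 228
v_rel = (-7, -3),  |v_rel|² = 58;  v_rel·d = (-7)·(18) + (-3)·(5) = -141
58·t² + 282·t + 228 = 0  ⇒  m = (-141)² − 58·228 = 6657
m = 6657 > 0,  v_rel·d = -141 < 0  ⇒  outside

inside=no margin=6657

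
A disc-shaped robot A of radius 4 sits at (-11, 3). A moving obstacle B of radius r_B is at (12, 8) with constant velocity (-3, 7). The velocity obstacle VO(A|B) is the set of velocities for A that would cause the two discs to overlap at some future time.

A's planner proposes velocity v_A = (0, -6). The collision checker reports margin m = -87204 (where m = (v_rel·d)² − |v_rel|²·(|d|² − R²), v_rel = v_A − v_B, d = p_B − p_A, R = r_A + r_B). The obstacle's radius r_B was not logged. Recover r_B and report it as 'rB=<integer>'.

m = -87204
d = (23, 5);  v_rel = (3, -13),  |v_rel|² = 178
v_rel×d = (3)·(5) − (-13)·(23) = 314
since m = R²·178 − 314²:  R² = (98596 + -87204) / 178 = 64
R = √64 = 8  ⇒  r_B = 8 − 4 = 4

rB=4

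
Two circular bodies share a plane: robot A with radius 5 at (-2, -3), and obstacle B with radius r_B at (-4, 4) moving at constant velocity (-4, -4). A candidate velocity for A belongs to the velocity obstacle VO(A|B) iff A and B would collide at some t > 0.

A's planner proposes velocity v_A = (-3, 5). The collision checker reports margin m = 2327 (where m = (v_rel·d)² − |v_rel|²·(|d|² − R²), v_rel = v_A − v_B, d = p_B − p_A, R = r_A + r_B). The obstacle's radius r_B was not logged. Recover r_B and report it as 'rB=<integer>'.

m = 2327
d = (-2, 7);  v_rel = (1, 9),  |v_rel|² = 82
v_rel×d = (1)·(7) − (9)·(-2) = 25
since m = R²·82 − 25²:  R² = (625 + 2327) / 82 = 36
R = √36 = 6  ⇒  r_B = 6 − 5 = 1

rB=1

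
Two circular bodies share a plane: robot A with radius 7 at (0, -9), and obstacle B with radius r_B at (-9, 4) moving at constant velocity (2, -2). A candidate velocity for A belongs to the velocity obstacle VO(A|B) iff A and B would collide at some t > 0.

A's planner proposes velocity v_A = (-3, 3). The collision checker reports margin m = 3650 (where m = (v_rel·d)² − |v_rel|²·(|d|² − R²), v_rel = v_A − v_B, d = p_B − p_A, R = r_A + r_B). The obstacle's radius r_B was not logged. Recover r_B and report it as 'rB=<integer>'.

m = 3650
d = (-9, 13);  v_rel = (-5, 5),  |v_rel|² = 50
v_rel×d = (-5)·(13) − (5)·(-9) = -20
since m = R²·50 − (-20)²:  R² = (400 + 3650) / 50 = 81
R = √81 = 9  ⇒  r_B = 9 − 7 = 2

rB=2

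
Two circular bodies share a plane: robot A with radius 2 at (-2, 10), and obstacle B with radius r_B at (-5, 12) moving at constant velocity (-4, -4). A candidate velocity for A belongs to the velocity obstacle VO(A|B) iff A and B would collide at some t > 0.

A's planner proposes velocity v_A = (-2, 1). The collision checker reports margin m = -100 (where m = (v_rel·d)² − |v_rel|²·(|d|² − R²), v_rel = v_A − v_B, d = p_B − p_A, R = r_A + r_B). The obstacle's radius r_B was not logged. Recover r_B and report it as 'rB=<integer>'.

m = -100
d = (-3, 2);  v_rel = (2, 5),  |v_rel|² = 29
v_rel×d = (2)·(2) − (5)·(-3) = 19
since m = R²·29 − 19²:  R² = (361 + -100) / 29 = 9
R = √9 = 3  ⇒  r_B = 3 − 2 = 1

rB=1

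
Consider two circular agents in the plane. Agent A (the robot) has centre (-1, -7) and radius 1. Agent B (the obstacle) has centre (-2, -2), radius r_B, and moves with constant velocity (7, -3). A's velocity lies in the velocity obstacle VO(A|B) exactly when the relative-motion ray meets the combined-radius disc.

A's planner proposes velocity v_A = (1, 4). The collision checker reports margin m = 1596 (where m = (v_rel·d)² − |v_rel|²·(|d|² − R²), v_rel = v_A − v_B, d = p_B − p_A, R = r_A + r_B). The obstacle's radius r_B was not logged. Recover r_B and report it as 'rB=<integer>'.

m = 1596
d = (-1, 5);  v_rel = (-6, 7),  |v_rel|² = 85
v_rel×d = (-6)·(5) − (7)·(-1) = -23
since m = R²·85 − (-23)²:  R² = (529 + 1596) / 85 = 25
R = √25 = 5  ⇒  r_B = 5 − 1 = 4

rB=4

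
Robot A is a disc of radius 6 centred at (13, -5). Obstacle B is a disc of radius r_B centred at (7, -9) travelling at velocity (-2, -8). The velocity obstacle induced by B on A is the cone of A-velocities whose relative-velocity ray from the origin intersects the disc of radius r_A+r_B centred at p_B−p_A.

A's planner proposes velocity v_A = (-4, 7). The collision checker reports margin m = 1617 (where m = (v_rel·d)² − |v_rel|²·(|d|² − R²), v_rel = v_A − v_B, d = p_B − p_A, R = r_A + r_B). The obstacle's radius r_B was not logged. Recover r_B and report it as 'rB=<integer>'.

m = 1617
d = (-6, -4);  v_rel = (-2, 15),  |v_rel|² = 229
v_rel×d = (-2)·(-4) − (15)·(-6) = 98
since m = R²·229 − 98²:  R² = (9604 + 1617) / 229 = 49
R = √49 = 7  ⇒  r_B = 7 − 6 = 1

rB=1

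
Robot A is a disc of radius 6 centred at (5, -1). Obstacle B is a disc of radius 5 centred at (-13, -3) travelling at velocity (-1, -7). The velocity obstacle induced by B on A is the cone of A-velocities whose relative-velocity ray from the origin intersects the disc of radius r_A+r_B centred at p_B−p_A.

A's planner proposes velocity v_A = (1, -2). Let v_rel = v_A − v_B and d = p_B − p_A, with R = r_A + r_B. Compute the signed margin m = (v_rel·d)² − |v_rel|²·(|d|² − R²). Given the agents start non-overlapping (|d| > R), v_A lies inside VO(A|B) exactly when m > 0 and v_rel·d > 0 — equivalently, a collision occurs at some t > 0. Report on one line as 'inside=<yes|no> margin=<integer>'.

d = (-18, -2),  |d|² = 328;  R = 6+5 = 11,  c = 328−11² = 207
v_rel = (2, 5),  |v_rel|² = 29;  v_rel·d = (2)·(-18) + (5)·(-2) = -46
29·t² + 92·t + 207 = 0  ⇒  m = (-46)² − 29·207 = -3887
m = -3887 < 0,  v_rel·d = -46 < 0  ⇒  outside

inside=no margin=-3887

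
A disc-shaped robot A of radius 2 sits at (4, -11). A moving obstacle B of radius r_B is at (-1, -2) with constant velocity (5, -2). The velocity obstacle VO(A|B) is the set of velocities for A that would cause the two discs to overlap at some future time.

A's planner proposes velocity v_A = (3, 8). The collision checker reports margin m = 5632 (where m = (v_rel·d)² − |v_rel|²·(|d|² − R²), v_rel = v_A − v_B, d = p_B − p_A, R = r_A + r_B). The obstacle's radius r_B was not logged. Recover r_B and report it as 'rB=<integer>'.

m = 5632
d = (-5, 9);  v_rel = (-2, 10),  |v_rel|² = 104
v_rel×d = (-2)·(9) − (10)·(-5) = 32
since m = R²·104 − 32²:  R² = (1024 + 5632) / 104 = 64
R = √64 = 8  ⇒  r_B = 8 − 2 = 6

rB=6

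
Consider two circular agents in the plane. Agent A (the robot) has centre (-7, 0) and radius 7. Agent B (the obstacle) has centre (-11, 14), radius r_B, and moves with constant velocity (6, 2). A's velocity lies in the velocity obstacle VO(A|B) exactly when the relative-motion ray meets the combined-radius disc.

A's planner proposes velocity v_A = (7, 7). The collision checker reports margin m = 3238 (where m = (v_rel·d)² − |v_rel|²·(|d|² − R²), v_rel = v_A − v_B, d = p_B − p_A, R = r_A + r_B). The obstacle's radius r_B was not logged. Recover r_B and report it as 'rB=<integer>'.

m = 3238
d = (-4, 14);  v_rel = (1, 5),  |v_rel|² = 26
v_rel×d = (1)·(14) − (5)·(-4) = 34
since m = R²·26 − 34²:  R² = (1156 + 3238) / 26 = 169
R = √169 = 13  ⇒  r_B = 13 − 7 = 6

rB=6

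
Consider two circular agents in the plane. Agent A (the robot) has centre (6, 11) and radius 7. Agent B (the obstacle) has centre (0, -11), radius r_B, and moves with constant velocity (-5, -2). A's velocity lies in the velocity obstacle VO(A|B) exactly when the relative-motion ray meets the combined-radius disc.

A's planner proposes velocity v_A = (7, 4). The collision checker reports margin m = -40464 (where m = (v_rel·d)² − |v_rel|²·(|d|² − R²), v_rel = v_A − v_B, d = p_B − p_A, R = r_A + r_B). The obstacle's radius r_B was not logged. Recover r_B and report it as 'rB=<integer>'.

m = -40464
d = (-6, -22);  v_rel = (12, 6),  |v_rel|² = 180
v_rel×d = (12)·(-22) − (6)·(-6) = -228
since m = R²·180 − (-228)²:  R² = (51984 + -40464) / 180 = 64
R = √64 = 8  ⇒  r_B = 8 − 7 = 1

rB=1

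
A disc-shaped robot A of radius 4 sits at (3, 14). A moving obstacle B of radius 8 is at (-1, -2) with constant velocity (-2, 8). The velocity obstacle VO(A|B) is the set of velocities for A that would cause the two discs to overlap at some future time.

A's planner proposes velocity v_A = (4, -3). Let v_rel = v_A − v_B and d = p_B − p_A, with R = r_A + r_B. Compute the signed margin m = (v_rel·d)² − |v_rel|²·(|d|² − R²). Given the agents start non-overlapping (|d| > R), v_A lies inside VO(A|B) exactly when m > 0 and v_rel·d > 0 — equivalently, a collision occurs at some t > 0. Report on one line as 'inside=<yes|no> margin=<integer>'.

d = (-4, -16),  |d|² = 272;  R = 4+8 = 12,  c = 272−12² = 128
v_rel = (6, -11),  |v_rel|² = 157;  v_rel·d = (6)·(-4) + (-11)·(-16) = 152
157·t² − 304·t + 128 = 0  ⇒  m = 152² − 157·128 = 3008
m = 3008 > 0,  v_rel·d = 152 > 0  ⇒  inside

inside=yes margin=3008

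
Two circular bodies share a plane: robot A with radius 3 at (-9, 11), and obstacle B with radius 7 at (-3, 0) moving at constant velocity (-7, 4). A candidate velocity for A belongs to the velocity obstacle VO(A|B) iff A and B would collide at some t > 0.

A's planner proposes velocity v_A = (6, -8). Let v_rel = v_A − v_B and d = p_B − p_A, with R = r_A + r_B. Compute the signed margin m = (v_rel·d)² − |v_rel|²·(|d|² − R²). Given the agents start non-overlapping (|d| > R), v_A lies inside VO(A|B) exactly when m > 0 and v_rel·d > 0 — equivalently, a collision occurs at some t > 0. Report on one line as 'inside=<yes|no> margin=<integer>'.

d = (6, -11),  |d|² = 157;  R = 3+7 = 10,  c = 157−10² = 57
v_rel = (13, -12),  |v_rel|² = 313;  v_rel·d = (13)·(6) + (-12)·(-11) = 210
313·t² − 420·t + 57 = 0  ⇒  m = 210² − 313·57 = 26259
m = 26259 > 0,  v_rel·d = 210 > 0  ⇒  inside

inside=yes margin=26259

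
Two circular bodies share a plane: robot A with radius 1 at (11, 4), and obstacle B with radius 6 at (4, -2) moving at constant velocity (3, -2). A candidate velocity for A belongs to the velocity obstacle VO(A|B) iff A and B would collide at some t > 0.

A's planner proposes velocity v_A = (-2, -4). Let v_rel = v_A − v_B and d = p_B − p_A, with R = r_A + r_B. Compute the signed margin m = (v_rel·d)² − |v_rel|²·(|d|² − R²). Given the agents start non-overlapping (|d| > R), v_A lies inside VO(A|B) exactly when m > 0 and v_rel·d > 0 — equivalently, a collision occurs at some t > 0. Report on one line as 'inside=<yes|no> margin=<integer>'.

d = (-7, -6),  |d|² = 85;  R = 1+6 = 7,  c = 85−7² = 36
v_rel = (-5, -2),  |v_rel|² = 29;  v_rel·d = (-5)·(-7) + (-2)·(-6) = 47
29·t² − 94·t + 36 = 0  ⇒  m = 47² − 29·36 = 1165
m = 1165 > 0,  v_rel·d = 47 > 0  ⇒  inside

inside=yes margin=1165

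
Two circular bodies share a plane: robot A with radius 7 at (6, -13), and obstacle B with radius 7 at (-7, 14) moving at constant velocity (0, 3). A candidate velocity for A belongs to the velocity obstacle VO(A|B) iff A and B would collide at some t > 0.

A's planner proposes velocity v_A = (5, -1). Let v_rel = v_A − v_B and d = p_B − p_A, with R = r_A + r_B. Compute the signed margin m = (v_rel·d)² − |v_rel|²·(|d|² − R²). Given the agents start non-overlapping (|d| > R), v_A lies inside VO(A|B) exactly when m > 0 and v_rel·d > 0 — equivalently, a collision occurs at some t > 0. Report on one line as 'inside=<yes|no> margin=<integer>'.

d = (-13, 27),  |d|² = 898;  R = 7+7 = 14,  c = 898−14² = 702
v_rel = (5, -4),  |v_rel|² = 41;  v_rel·d = (5)·(-13) + (-4)·(27) = -173
41·t² + 346·t + 702 = 0  ⇒  m = (-173)² − 41·702 = 1147
m = 1147 > 0,  v_rel·d = -173 < 0  ⇒  outside

inside=no margin=1147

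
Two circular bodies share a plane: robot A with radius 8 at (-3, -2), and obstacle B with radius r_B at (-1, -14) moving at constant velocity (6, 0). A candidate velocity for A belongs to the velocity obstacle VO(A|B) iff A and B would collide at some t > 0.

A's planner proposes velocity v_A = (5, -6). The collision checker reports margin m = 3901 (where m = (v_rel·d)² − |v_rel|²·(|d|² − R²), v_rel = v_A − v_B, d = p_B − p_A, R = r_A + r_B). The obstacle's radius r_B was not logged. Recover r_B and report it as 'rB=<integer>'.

m = 3901
d = (2, -12);  v_rel = (-1, -6),  |v_rel|² = 37
v_rel×d = (-1)·(-12) − (-6)·(2) = 24
since m = R²·37 − 24²:  R² = (576 + 3901) / 37 = 121
R = √121 = 11  ⇒  r_B = 11 − 8 = 3

rB=3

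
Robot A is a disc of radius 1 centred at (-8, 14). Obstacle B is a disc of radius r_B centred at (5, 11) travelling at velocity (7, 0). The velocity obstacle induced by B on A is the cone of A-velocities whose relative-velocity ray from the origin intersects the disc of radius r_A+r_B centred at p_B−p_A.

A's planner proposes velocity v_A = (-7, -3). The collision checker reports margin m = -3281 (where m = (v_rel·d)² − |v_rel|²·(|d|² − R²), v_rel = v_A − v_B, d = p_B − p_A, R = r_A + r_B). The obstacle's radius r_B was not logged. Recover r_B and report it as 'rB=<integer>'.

m = -3281
d = (13, -3);  v_rel = (-14, -3),  |v_rel|² = 205
v_rel×d = (-14)·(-3) − (-3)·(13) = 81
since m = R²·205 − 81²:  R² = (6561 + -3281) / 205 = 16
R = √16 = 4  ⇒  r_B = 4 − 1 = 3

rB=3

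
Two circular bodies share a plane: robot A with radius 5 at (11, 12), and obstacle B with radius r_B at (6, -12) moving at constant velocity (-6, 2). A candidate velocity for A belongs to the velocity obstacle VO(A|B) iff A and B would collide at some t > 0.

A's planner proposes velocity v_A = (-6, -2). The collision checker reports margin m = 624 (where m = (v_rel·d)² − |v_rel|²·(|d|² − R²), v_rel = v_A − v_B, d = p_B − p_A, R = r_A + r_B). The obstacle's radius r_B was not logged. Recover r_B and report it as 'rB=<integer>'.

m = 624
d = (-5, -24);  v_rel = (0, -4),  |v_rel|² = 16
v_rel×d = (0)·(-24) − (-4)·(-5) = -20
since m = R²·16 − (-20)²:  R² = (400 + 624) / 16 = 64
R = √64 = 8  ⇒  r_B = 8 − 5 = 3

rB=3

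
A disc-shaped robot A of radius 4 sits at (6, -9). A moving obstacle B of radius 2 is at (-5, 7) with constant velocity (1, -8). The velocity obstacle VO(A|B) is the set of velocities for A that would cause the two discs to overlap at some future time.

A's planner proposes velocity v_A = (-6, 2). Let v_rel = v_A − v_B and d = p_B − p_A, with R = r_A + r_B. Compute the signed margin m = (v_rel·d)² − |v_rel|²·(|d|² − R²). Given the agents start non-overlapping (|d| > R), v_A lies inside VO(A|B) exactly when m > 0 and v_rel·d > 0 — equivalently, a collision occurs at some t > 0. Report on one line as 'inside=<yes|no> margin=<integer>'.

d = (-11, 16),  |d|² = 377;  R = 4+2 = 6,  c = 377−6² = 341
v_rel = (-7, 10),  |v_rel|² = 149;  v_rel·d = (-7)·(-11) + (10)·(16) = 237
149·t² − 474·t + 341 = 0  ⇒  m = 237² − 149·341 = 5360
m = 5360 > 0,  v_rel·d = 237 > 0  ⇒  inside

inside=yes margin=5360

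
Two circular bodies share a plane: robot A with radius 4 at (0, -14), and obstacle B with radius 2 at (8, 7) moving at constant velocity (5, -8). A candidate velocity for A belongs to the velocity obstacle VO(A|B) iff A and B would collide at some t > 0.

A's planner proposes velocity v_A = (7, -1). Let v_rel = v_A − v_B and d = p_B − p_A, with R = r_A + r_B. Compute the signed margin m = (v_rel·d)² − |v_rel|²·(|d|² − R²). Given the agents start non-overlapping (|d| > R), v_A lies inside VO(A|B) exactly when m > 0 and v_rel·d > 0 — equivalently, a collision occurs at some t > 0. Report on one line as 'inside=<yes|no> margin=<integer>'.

d = (8, 21),  |d|² = 505;  R = 4+2 = 6,  c = 505−6² = 469
v_rel = (2, 7),  |v_rel|² = 53;  v_rel·d = (2)·(8) + (7)·(21) = 163
53·t² − 326·t + 469 = 0  ⇒  m = 163² − 53·469 = 1712
m = 1712 > 0,  v_rel·d = 163 > 0  ⇒  inside

inside=yes margin=1712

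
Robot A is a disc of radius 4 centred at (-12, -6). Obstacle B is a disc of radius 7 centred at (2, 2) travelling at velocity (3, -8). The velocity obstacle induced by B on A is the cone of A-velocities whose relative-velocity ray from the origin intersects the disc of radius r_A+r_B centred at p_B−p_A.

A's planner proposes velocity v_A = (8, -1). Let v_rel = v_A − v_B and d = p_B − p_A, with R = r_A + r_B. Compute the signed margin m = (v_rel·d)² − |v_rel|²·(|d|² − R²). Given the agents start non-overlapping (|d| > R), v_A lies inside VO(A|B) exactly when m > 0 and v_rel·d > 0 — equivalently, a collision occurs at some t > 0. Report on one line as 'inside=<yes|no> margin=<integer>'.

d = (14, 8),  |d|² = 260;  R = 4+7 = 11,  c = 260−11² = 139
v_rel = (5, 7),  |v_rel|² = 74;  v_rel·d = (5)·(14) + (7)·(8) = 126
74·t² − 252·t + 139 = 0  ⇒  m = 126² − 74·139 = 5590
m = 5590 > 0,  v_rel·d = 126 > 0  ⇒  inside

inside=yes margin=5590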